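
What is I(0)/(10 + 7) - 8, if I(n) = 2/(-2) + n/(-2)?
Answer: -137/17 ≈ -8.0588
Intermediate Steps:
I(n) = -1 - n/2 (I(n) = 2*(-½) + n*(-½) = -1 - n/2)
I(0)/(10 + 7) - 8 = (-1 - ½*0)/(10 + 7) - 8 = (-1 + 0)/17 - 8 = -1*1/17 - 8 = -1/17 - 8 = -137/17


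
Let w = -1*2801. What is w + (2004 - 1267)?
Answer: -2064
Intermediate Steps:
w = -2801
w + (2004 - 1267) = -2801 + (2004 - 1267) = -2801 + 737 = -2064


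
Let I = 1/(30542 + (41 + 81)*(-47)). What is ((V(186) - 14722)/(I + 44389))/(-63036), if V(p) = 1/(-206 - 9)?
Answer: 6543587554/1243692386290635 ≈ 5.2614e-6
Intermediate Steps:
V(p) = -1/215 (V(p) = 1/(-215) = -1/215)
I = 1/24808 (I = 1/(30542 + 122*(-47)) = 1/(30542 - 5734) = 1/24808 ≈ 4.0310e-5)
((V(186) - 14722)/(I + 44389))/(-63036) = ((-1/215 - 14722)/(1/24808 + 44389))/(-63036) = -3165231/(215*1101202313/24808)*(-1/63036) = -3165231/215*24808/1101202313*(-1/63036) = -78523050648/236758497295*(-1/63036) = 6543587554/1243692386290635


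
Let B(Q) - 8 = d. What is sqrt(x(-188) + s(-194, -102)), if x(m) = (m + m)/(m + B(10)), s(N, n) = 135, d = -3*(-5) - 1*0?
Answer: sqrt(3737415)/165 ≈ 11.717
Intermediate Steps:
d = 15 (d = 15 + 0 = 15)
B(Q) = 23 (B(Q) = 8 + 15 = 23)
x(m) = 2*m/(23 + m) (x(m) = (m + m)/(m + 23) = (2*m)/(23 + m) = 2*m/(23 + m))
sqrt(x(-188) + s(-194, -102)) = sqrt(2*(-188)/(23 - 188) + 135) = sqrt(2*(-188)/(-165) + 135) = sqrt(2*(-188)*(-1/165) + 135) = sqrt(376/165 + 135) = sqrt(22651/165) = sqrt(3737415)/165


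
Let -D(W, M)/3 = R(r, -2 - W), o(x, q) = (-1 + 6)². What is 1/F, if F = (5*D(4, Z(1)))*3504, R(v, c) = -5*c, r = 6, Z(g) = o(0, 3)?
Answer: -1/1576800 ≈ -6.3420e-7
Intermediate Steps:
o(x, q) = 25 (o(x, q) = 5² = 25)
Z(g) = 25
D(W, M) = -30 - 15*W (D(W, M) = -(-15)*(-2 - W) = -3*(10 + 5*W) = -30 - 15*W)
F = -1576800 (F = (5*(-30 - 15*4))*3504 = (5*(-30 - 60))*3504 = (5*(-90))*3504 = -450*3504 = -1576800)
1/F = 1/(-1576800) = -1/1576800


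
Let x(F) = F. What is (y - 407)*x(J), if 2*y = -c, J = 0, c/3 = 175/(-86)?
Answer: 0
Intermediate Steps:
c = -525/86 (c = 3*(175/(-86)) = 3*(175*(-1/86)) = 3*(-175/86) = -525/86 ≈ -6.1047)
y = 525/172 (y = (-1*(-525/86))/2 = (½)*(525/86) = 525/172 ≈ 3.0523)
(y - 407)*x(J) = (525/172 - 407)*0 = -69479/172*0 = 0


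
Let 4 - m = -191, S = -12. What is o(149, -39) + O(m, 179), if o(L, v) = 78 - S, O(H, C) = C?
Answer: 269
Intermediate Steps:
m = 195 (m = 4 - 1*(-191) = 4 + 191 = 195)
o(L, v) = 90 (o(L, v) = 78 - 1*(-12) = 78 + 12 = 90)
o(149, -39) + O(m, 179) = 90 + 179 = 269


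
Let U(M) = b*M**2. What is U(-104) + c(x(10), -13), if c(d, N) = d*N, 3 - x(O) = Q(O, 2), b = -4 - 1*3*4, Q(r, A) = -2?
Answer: -173121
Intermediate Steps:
b = -16 (b = -4 - 3*4 = -4 - 12 = -16)
x(O) = 5 (x(O) = 3 - 1*(-2) = 3 + 2 = 5)
c(d, N) = N*d
U(M) = -16*M**2
U(-104) + c(x(10), -13) = -16*(-104)**2 - 13*5 = -16*10816 - 65 = -173056 - 65 = -173121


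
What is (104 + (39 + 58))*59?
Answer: 11859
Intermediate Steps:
(104 + (39 + 58))*59 = (104 + 97)*59 = 201*59 = 11859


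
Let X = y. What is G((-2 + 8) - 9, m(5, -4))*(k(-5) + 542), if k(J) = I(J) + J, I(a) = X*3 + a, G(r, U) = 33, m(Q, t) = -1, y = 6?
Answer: 18150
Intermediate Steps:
X = 6
I(a) = 18 + a (I(a) = 6*3 + a = 18 + a)
k(J) = 18 + 2*J (k(J) = (18 + J) + J = 18 + 2*J)
G((-2 + 8) - 9, m(5, -4))*(k(-5) + 542) = 33*((18 + 2*(-5)) + 542) = 33*((18 - 10) + 542) = 33*(8 + 542) = 33*550 = 18150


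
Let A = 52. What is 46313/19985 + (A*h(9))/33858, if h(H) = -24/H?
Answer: 2347941451/1014978195 ≈ 2.3133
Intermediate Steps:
46313/19985 + (A*h(9))/33858 = 46313/19985 + (52*(-24/9))/33858 = 46313*(1/19985) + (52*(-24*⅑))*(1/33858) = 46313/19985 + (52*(-8/3))*(1/33858) = 46313/19985 - 416/3*1/33858 = 46313/19985 - 208/50787 = 2347941451/1014978195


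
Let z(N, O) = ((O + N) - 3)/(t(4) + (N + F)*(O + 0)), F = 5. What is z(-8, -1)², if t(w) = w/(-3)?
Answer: 1296/25 ≈ 51.840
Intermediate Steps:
t(w) = -w/3 (t(w) = w*(-⅓) = -w/3)
z(N, O) = (-3 + N + O)/(-4/3 + O*(5 + N)) (z(N, O) = ((O + N) - 3)/(-⅓*4 + (N + 5)*(O + 0)) = ((N + O) - 3)/(-4/3 + (5 + N)*O) = (-3 + N + O)/(-4/3 + O*(5 + N)))
z(-8, -1)² = (3*(-3 - 8 - 1)/(-4 + 15*(-1) + 3*(-8)*(-1)))² = (3*(-12)/(-4 - 15 + 24))² = (3*(-12)/5)² = (3*(⅕)*(-12))² = (-36/5)² = 1296/25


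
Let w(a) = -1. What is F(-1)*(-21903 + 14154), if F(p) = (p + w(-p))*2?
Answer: 30996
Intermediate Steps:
F(p) = -2 + 2*p (F(p) = (p - 1)*2 = (-1 + p)*2 = -2 + 2*p)
F(-1)*(-21903 + 14154) = (-2 + 2*(-1))*(-21903 + 14154) = (-2 - 2)*(-7749) = -4*(-7749) = 30996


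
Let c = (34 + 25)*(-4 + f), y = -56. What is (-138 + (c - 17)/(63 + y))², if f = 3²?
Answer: 473344/49 ≈ 9660.1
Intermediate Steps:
f = 9
c = 295 (c = (34 + 25)*(-4 + 9) = 59*5 = 295)
(-138 + (c - 17)/(63 + y))² = (-138 + (295 - 17)/(63 - 56))² = (-138 + 278/7)² = (-688/7)² = 473344/49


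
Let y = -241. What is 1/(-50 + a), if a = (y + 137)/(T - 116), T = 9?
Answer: -107/5246 ≈ -0.020397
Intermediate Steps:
a = 104/107 (a = (-241 + 137)/(9 - 116) = -104/(-107) = -104*(-1/107) = 104/107 ≈ 0.97196)
1/(-50 + a) = 1/(-50 + 104/107) = 1/(-5246/107) = -107/5246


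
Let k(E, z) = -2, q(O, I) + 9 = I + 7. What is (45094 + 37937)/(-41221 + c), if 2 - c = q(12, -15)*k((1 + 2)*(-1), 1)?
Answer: -27677/13751 ≈ -2.0127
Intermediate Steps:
q(O, I) = -2 + I (q(O, I) = -9 + (I + 7) = -9 + (7 + I) = -2 + I)
c = -32 (c = 2 - (-2 - 15)*(-2) = 2 - (-17)*(-2) = 2 - 1*34 = 2 - 34 = -32)
(45094 + 37937)/(-41221 + c) = (45094 + 37937)/(-41221 - 32) = 83031/(-41253) = 83031*(-1/41253) = -27677/13751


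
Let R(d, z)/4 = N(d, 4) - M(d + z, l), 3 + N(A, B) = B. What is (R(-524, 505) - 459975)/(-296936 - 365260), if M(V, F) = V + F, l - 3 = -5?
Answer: 459887/662196 ≈ 0.69449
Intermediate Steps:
l = -2 (l = 3 - 5 = -2)
N(A, B) = -3 + B
M(V, F) = F + V
R(d, z) = 12 - 4*d - 4*z (R(d, z) = 4*((-3 + 4) - (-2 + (d + z))) = 4*(1 - (-2 + d + z)) = 4*(1 + (2 - d - z)) = 4*(3 - d - z) = 12 - 4*d - 4*z)
(R(-524, 505) - 459975)/(-296936 - 365260) = ((12 - 4*(-524) - 4*505) - 459975)/(-296936 - 365260) = ((12 + 2096 - 2020) - 459975)/(-662196) = (88 - 459975)*(-1/662196) = -459887*(-1/662196) = 459887/662196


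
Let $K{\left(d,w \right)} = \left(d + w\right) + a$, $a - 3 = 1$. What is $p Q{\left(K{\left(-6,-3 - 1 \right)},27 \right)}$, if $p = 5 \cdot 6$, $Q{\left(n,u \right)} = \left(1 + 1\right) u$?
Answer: $1620$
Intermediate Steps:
$a = 4$ ($a = 3 + 1 = 4$)
$K{\left(d,w \right)} = 4 + d + w$ ($K{\left(d,w \right)} = \left(d + w\right) + 4 = 4 + d + w$)
$Q{\left(n,u \right)} = 2 u$
$p = 30$
$p Q{\left(K{\left(-6,-3 - 1 \right)},27 \right)} = 30 \cdot 2 \cdot 27 = 30 \cdot 54 = 1620$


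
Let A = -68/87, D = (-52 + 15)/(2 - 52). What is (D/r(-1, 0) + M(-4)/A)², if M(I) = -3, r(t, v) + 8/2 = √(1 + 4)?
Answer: 4462540869/349690000 - 2469491*√5/5142500 ≈ 11.688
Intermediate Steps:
r(t, v) = -4 + √5 (r(t, v) = -4 + √(1 + 4) = -4 + √5)
D = 37/50 (D = -37/(-50) = -37*(-1/50) = 37/50 ≈ 0.74000)
A = -68/87 (A = -68*1/87 = -68/87 ≈ -0.78161)
(D/r(-1, 0) + M(-4)/A)² = (37/(50*(-4 + √5)) - 3/(-68/87))² = (37/(50*(-4 + √5)) - 3*(-87/68))² = (37/(50*(-4 + √5)) + 261/68)² = (261/68 + 37/(50*(-4 + √5)))²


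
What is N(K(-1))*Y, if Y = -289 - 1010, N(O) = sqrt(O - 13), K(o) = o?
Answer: -1299*I*sqrt(14) ≈ -4860.4*I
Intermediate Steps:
N(O) = sqrt(-13 + O)
Y = -1299
N(K(-1))*Y = sqrt(-13 - 1)*(-1299) = sqrt(-14)*(-1299) = (I*sqrt(14))*(-1299) = -1299*I*sqrt(14)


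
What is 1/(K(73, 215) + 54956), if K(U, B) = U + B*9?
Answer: 1/56964 ≈ 1.7555e-5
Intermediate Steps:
K(U, B) = U + 9*B
1/(K(73, 215) + 54956) = 1/((73 + 9*215) + 54956) = 1/((73 + 1935) + 54956) = 1/(2008 + 54956) = 1/56964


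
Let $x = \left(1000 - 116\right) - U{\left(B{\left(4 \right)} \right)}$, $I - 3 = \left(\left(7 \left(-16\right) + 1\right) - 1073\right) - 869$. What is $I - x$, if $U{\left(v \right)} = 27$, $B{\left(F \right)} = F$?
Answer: $-2907$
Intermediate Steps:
$I = -2050$ ($I = 3 + \left(\left(\left(7 \left(-16\right) + 1\right) - 1073\right) - 869\right) = 3 + \left(\left(\left(-112 + 1\right) - 1073\right) - 869\right) = 3 - 2053 = -2050$)
$x = 857$ ($x = \left(1000 - 116\right) - 27 = 884 - 27 = 857$)
$I - x = -2050 - 857 = -2907$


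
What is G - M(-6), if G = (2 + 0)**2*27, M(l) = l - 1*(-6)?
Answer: 108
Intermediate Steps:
M(l) = 6 + l (M(l) = l + 6 = 6 + l)
G = 108 (G = 2**2*27 = 4*27 = 108)
G - M(-6) = 108 - (6 - 6) = 108 - 1*0 = 108 + 0 = 108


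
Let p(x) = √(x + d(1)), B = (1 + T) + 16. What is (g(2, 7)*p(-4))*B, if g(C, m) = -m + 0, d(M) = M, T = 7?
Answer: -168*I*√3 ≈ -290.98*I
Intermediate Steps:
B = 24 (B = (1 + 7) + 16 = 8 + 16 = 24)
g(C, m) = -m
p(x) = √(1 + x) (p(x) = √(x + 1) = √(1 + x))
(g(2, 7)*p(-4))*B = ((-1*7)*√(1 - 4))*24 = -7*I*√3*24 = -168*I*√3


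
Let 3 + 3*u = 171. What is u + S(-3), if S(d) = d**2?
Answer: 65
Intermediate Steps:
u = 56 (u = -1 + (1/3)*171 = -1 + 57 = 56)
u + S(-3) = 56 + (-3)**2 = 56 + 9 = 65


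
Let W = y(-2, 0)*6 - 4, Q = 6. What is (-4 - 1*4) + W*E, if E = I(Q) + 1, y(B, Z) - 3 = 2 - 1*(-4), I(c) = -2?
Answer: -58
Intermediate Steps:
y(B, Z) = 9 (y(B, Z) = 3 + (2 - 1*(-4)) = 3 + (2 + 4) = 3 + 6 = 9)
W = 50 (W = 9*6 - 4 = 54 - 4 = 50)
E = -1 (E = -2 + 1 = -1)
(-4 - 1*4) + W*E = (-4 - 1*4) + 50*(-1) = (-4 - 4) - 50 = -8 - 50 = -58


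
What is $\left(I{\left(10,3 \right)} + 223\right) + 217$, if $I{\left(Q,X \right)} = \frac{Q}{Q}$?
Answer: $441$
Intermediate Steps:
$I{\left(Q,X \right)} = 1$
$\left(I{\left(10,3 \right)} + 223\right) + 217 = \left(1 + 223\right) + 217 = 224 + 217 = 441$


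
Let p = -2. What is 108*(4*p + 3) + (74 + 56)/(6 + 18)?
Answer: -6415/12 ≈ -534.58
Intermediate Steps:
108*(4*p + 3) + (74 + 56)/(6 + 18) = 108*(4*(-2) + 3) + (74 + 56)/(6 + 18) = 108*(-8 + 3) + 130/24 = 108*(-5) + 130*(1/24) = -540 + 65/12 = -6415/12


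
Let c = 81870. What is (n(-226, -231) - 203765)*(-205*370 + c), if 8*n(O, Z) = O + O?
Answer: -1227005430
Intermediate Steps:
n(O, Z) = O/4 (n(O, Z) = (O + O)/8 = (2*O)/8 = O/4)
(n(-226, -231) - 203765)*(-205*370 + c) = ((¼)*(-226) - 203765)*(-205*370 + 81870) = (-113/2 - 203765)*(-75850 + 81870) = -407643/2*6020 = -1227005430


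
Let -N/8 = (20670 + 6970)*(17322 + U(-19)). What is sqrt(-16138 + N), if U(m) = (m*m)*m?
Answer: I*sqrt(2313594698) ≈ 48100.0*I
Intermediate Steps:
U(m) = m**3 (U(m) = m**2*m = m**3)
N = -2313578560 (N = -8*(20670 + 6970)*(17322 + (-19)**3) = -221120*(17322 - 6859) = -221120*10463 = -8*289197320 = -2313578560)
sqrt(-16138 + N) = sqrt(-16138 - 2313578560) = sqrt(-2313594698) = I*sqrt(2313594698)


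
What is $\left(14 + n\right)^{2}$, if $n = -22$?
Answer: $64$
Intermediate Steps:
$\left(14 + n\right)^{2} = \left(14 - 22\right)^{2} = \left(-8\right)^{2} = 64$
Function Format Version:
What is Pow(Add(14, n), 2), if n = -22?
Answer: 64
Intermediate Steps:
Pow(Add(14, n), 2) = Pow(Add(14, -22), 2) = Pow(-8, 2) = 64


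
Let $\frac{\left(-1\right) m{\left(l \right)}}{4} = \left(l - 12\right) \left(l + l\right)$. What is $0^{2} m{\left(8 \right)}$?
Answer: $0$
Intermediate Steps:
$m{\left(l \right)} = - 8 l \left(-12 + l\right)$ ($m{\left(l \right)} = - 4 \left(l - 12\right) \left(l + l\right) = - 4 \left(-12 + l\right) 2 l = - 4 \cdot 2 l \left(-12 + l\right) = - 8 l \left(-12 + l\right)$)
$0^{2} m{\left(8 \right)} = 0^{2} \cdot 8 \cdot 8 \left(12 - 8\right) = 0 \cdot 8 \cdot 8 \left(12 - 8\right) = 0 \cdot 8 \cdot 8 \cdot 4 = 0 \cdot 256 = 0$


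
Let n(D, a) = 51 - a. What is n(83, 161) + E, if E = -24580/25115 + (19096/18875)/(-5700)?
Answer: -14993579361052/135103003125 ≈ -110.98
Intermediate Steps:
E = -132249017302/135103003125 (E = -24580*1/25115 + (19096*(1/18875))*(-1/5700) = -4916/5023 + (19096/18875)*(-1/5700) = -4916/5023 - 4774/26896875 = -132249017302/135103003125 ≈ -0.97888)
n(83, 161) + E = (51 - 1*161) - 132249017302/135103003125 = (51 - 161) - 132249017302/135103003125 = -110 - 132249017302/135103003125 = -14993579361052/135103003125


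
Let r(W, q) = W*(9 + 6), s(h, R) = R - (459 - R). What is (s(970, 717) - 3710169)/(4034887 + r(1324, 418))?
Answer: -3709194/4054747 ≈ -0.91478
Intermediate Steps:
s(h, R) = -459 + 2*R (s(h, R) = R + (-459 + R) = -459 + 2*R)
r(W, q) = 15*W (r(W, q) = W*15 = 15*W)
(s(970, 717) - 3710169)/(4034887 + r(1324, 418)) = ((-459 + 2*717) - 3710169)/(4034887 + 15*1324) = ((-459 + 1434) - 3710169)/(4034887 + 19860) = (975 - 3710169)/4054747 = -3709194*1/4054747 = -3709194/4054747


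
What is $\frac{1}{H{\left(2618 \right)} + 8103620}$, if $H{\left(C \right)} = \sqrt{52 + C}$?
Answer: $\frac{810362}{6566865710173} - \frac{\sqrt{2670}}{65668657101730} \approx 1.234 \cdot 10^{-7}$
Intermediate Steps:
$\frac{1}{H{\left(2618 \right)} + 8103620} = \frac{1}{\sqrt{52 + 2618} + 8103620} = \frac{1}{\sqrt{2670} + 8103620} = \frac{1}{8103620 + \sqrt{2670}}$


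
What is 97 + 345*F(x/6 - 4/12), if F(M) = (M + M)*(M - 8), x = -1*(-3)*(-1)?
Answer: 31057/6 ≈ 5176.2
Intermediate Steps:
x = -3 (x = 3*(-1) = -3)
F(M) = 2*M*(-8 + M) (F(M) = (2*M)*(-8 + M) = 2*M*(-8 + M))
97 + 345*F(x/6 - 4/12) = 97 + 345*(2*(-3/6 - 4/12)*(-8 + (-3/6 - 4/12))) = 97 + 345*(2*(-3*1/6 - 4*1/12)*(-8 + (-3*1/6 - 4*1/12))) = 97 + 345*(2*(-1/2 - 1/3)*(-8 + (-1/2 - 1/3))) = 97 + 345*(2*(-5/6)*(-8 - 5/6)) = 97 + 345*(2*(-5/6)*(-53/6)) = 97 + 345*(265/18) = 97 + 30475/6 = 31057/6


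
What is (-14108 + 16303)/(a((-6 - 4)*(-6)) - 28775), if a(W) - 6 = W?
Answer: -2195/28709 ≈ -0.076457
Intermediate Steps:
a(W) = 6 + W
(-14108 + 16303)/(a((-6 - 4)*(-6)) - 28775) = (-14108 + 16303)/((6 + (-6 - 4)*(-6)) - 28775) = 2195/((6 - 10*(-6)) - 28775) = 2195/((6 + 60) - 28775) = 2195/(66 - 28775) = 2195/(-28709) = 2195*(-1/28709) = -2195/28709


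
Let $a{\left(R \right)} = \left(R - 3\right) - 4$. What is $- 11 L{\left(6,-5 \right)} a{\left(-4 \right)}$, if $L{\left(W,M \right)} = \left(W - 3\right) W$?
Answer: $2178$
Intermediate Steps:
$L{\left(W,M \right)} = W \left(-3 + W\right)$ ($L{\left(W,M \right)} = \left(-3 + W\right) W = W \left(-3 + W\right)$)
$a{\left(R \right)} = -7 + R$ ($a{\left(R \right)} = \left(-3 + R\right) - 4 = -7 + R$)
$- 11 L{\left(6,-5 \right)} a{\left(-4 \right)} = - 11 \cdot 6 \left(-3 + 6\right) \left(-7 - 4\right) = - 11 \cdot 6 \cdot 3 \left(-11\right) = \left(-11\right) 18 \left(-11\right) = \left(-198\right) \left(-11\right) = 2178$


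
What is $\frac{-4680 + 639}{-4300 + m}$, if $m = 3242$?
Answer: $\frac{4041}{1058} \approx 3.8195$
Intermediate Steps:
$\frac{-4680 + 639}{-4300 + m} = \frac{-4680 + 639}{-4300 + 3242} = - \frac{4041}{-1058} = \left(-4041\right) \left(- \frac{1}{1058}\right) = \frac{4041}{1058}$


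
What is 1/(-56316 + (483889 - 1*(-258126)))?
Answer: 1/685699 ≈ 1.4584e-6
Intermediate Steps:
1/(-56316 + (483889 - 1*(-258126))) = 1/(-56316 + (483889 + 258126)) = 1/(-56316 + 742015) = 1/685699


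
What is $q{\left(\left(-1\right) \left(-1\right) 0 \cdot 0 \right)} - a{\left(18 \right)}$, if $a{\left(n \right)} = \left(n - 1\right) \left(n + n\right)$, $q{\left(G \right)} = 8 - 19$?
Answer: $-623$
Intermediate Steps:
$q{\left(G \right)} = -11$
$a{\left(n \right)} = 2 n \left(-1 + n\right)$ ($a{\left(n \right)} = \left(-1 + n\right) 2 n = 2 n \left(-1 + n\right)$)
$q{\left(\left(-1\right) \left(-1\right) 0 \cdot 0 \right)} - a{\left(18 \right)} = -11 - 2 \cdot 18 \left(-1 + 18\right) = -11 - 2 \cdot 18 \cdot 17 = -11 - 612 = -623$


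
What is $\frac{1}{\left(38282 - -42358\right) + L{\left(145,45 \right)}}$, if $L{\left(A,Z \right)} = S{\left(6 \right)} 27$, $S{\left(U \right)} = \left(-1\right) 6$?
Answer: $\frac{1}{80478} \approx 1.2426 \cdot 10^{-5}$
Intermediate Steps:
$S{\left(U \right)} = -6$
$L{\left(A,Z \right)} = -162$ ($L{\left(A,Z \right)} = \left(-6\right) 27 = -162$)
$\frac{1}{\left(38282 - -42358\right) + L{\left(145,45 \right)}} = \frac{1}{\left(38282 - -42358\right) - 162} = \frac{1}{\left(38282 + 42358\right) - 162} = \frac{1}{80640 - 162} = \frac{1}{80478}$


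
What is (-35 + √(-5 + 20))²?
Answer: (35 - √15)² ≈ 968.89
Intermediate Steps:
(-35 + √(-5 + 20))² = (-35 + √15)²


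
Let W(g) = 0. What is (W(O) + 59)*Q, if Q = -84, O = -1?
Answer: -4956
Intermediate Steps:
(W(O) + 59)*Q = (0 + 59)*(-84) = 59*(-84) = -4956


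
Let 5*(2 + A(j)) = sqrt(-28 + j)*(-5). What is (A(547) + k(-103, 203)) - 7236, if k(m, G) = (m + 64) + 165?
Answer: -7112 - sqrt(519) ≈ -7134.8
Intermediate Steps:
k(m, G) = 229 + m (k(m, G) = (64 + m) + 165 = 229 + m)
A(j) = -2 - sqrt(-28 + j) (A(j) = -2 + (sqrt(-28 + j)*(-5))/5 = -2 + (-5*sqrt(-28 + j))/5 = -2 - sqrt(-28 + j))
(A(547) + k(-103, 203)) - 7236 = ((-2 - sqrt(-28 + 547)) + (229 - 103)) - 7236 = ((-2 - sqrt(519)) + 126) - 7236 = (124 - sqrt(519)) - 7236 = -7112 - sqrt(519)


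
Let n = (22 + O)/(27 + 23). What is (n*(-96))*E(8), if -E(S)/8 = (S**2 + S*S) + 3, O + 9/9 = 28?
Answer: 2464896/25 ≈ 98596.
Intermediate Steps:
O = 27 (O = -1 + 28 = 27)
E(S) = -24 - 16*S**2 (E(S) = -8*((S**2 + S*S) + 3) = -8*((S**2 + S**2) + 3) = -8*(2*S**2 + 3) = -8*(3 + 2*S**2) = -24 - 16*S**2)
n = 49/50 (n = (22 + 27)/(27 + 23) = 49/50 ≈ 0.98000)
(n*(-96))*E(8) = ((49/50)*(-96))*(-24 - 16*8**2) = -2352*(-24 - 16*64)/25 = -2352*(-24 - 1024)/25 = -2352/25*(-1048) = 2464896/25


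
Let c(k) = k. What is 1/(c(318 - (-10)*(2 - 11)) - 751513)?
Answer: -1/751285 ≈ -1.3311e-6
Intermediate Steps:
1/(c(318 - (-10)*(2 - 11)) - 751513) = 1/((318 - (-10)*(2 - 11)) - 751513) = 1/((318 - (-10)*(-9)) - 751513) = 1/((318 - 1*90) - 751513) = 1/((318 - 90) - 751513) = 1/(228 - 751513) = 1/(-751285) = -1/751285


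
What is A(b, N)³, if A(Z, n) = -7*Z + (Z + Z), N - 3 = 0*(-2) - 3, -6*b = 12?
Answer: 1000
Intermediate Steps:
b = -2 (b = -⅙*12 = -2)
N = 0 (N = 3 + (0*(-2) - 3) = 3 + (0 - 3) = 3 - 3 = 0)
A(Z, n) = -5*Z (A(Z, n) = -7*Z + 2*Z = -5*Z)
A(b, N)³ = (-5*(-2))³ = 10³ = 1000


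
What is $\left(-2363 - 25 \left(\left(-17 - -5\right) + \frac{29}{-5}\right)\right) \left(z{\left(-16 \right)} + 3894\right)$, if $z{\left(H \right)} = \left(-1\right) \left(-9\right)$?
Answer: $-7485954$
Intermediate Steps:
$z{\left(H \right)} = 9$
$\left(-2363 - 25 \left(\left(-17 - -5\right) + \frac{29}{-5}\right)\right) \left(z{\left(-16 \right)} + 3894\right) = \left(-2363 - 25 \left(\left(-17 - -5\right) + \frac{29}{-5}\right)\right) \left(9 + 3894\right) = \left(-2363 - 25 \left(\left(-17 + 5\right) + 29 \left(- \frac{1}{5}\right)\right)\right) 3903 = \left(-2363 - 25 \left(-12 - \frac{29}{5}\right)\right) 3903 = \left(-2363 - -445\right) 3903 = \left(-2363 + 445\right) 3903 = \left(-1918\right) 3903 = -7485954$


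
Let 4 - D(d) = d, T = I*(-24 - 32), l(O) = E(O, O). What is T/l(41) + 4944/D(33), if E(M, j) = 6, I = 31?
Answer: -40004/87 ≈ -459.82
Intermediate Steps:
l(O) = 6
T = -1736 (T = 31*(-24 - 32) = 31*(-56) = -1736)
D(d) = 4 - d
T/l(41) + 4944/D(33) = -1736/6 + 4944/(4 - 1*33) = -1736*1/6 + 4944/(4 - 33) = -868/3 + 4944/(-29) = -868/3 + 4944*(-1/29) = -868/3 - 4944/29 = -40004/87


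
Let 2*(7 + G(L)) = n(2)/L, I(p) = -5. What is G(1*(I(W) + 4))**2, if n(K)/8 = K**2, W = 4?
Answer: 529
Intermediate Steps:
n(K) = 8*K**2
G(L) = -7 + 16/L (G(L) = -7 + ((8*2**2)/L)/2 = -7 + ((8*4)/L)/2 = -7 + (32/L)/2 = -7 + 16/L)
G(1*(I(W) + 4))**2 = (-7 + 16/((1*(-5 + 4))))**2 = (-7 + 16/((1*(-1))))**2 = (-7 + 16/(-1))**2 = (-7 + 16*(-1))**2 = (-7 - 16)**2 = (-23)**2 = 529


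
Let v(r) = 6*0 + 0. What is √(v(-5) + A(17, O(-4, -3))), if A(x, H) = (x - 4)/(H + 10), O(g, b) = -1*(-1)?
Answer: √143/11 ≈ 1.0871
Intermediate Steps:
O(g, b) = 1
v(r) = 0 (v(r) = 0 + 0 = 0)
A(x, H) = (-4 + x)/(10 + H)
√(v(-5) + A(17, O(-4, -3))) = √(0 + (-4 + 17)/(10 + 1)) = √(0 + 13/11) = √(13/11) = √143/11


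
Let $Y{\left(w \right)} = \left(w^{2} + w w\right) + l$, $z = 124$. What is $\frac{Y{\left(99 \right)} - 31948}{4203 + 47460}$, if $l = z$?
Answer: $- \frac{4074}{17221} \approx -0.23657$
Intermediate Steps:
$l = 124$
$Y{\left(w \right)} = 124 + 2 w^{2}$ ($Y{\left(w \right)} = \left(w^{2} + w w\right) + 124 = \left(w^{2} + w^{2}\right) + 124 = 2 w^{2} + 124 = 124 + 2 w^{2}$)
$\frac{Y{\left(99 \right)} - 31948}{4203 + 47460} = \frac{\left(124 + 2 \cdot 99^{2}\right) - 31948}{4203 + 47460} = \frac{\left(124 + 2 \cdot 9801\right) - 31948}{51663} = \left(\left(124 + 19602\right) - 31948\right) \frac{1}{51663} = \left(19726 - 31948\right) \frac{1}{51663} = \left(-12222\right) \frac{1}{51663} = - \frac{4074}{17221}$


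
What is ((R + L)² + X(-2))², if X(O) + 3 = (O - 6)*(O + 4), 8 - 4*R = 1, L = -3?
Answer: 77841/256 ≈ 304.07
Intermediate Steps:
R = 7/4 (R = 2 - ¼*1 = 2 - ¼ = 7/4 ≈ 1.7500)
X(O) = -3 + (-6 + O)*(4 + O) (X(O) = -3 + (O - 6)*(O + 4) = -3 + (-6 + O)*(4 + O))
((R + L)² + X(-2))² = ((7/4 - 3)² + (-27 + (-2)² - 2*(-2)))² = ((-5/4)² + (-27 + 4 + 4))² = (25/16 - 19)² = (-279/16)² = 77841/256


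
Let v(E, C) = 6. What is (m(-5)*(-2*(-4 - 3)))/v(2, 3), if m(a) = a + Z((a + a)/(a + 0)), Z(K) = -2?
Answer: -49/3 ≈ -16.333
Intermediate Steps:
m(a) = -2 + a (m(a) = a - 2 = -2 + a)
(m(-5)*(-2*(-4 - 3)))/v(2, 3) = ((-2 - 5)*(-2*(-4 - 3)))/6 = -(-14)*(-7)*(⅙) = -7*14*(⅙) = -98*⅙ = -49/3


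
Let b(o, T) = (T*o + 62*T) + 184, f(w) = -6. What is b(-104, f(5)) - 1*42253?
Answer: -41817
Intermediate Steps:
b(o, T) = 184 + 62*T + T*o (b(o, T) = (62*T + T*o) + 184 = 184 + 62*T + T*o)
b(-104, f(5)) - 1*42253 = (184 + 62*(-6) - 6*(-104)) - 1*42253 = (184 - 372 + 624) - 42253 = 436 - 42253 = -41817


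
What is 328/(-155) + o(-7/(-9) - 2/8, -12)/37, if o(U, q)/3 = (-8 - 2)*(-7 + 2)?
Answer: 11114/5735 ≈ 1.9379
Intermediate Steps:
o(U, q) = 150 (o(U, q) = 3*((-8 - 2)*(-7 + 2)) = 3*(-10*(-5)) = 3*50 = 150)
328/(-155) + o(-7/(-9) - 2/8, -12)/37 = 328/(-155) + 150/37 = 328*(-1/155) + 150*(1/37) = -328/155 + 150/37 = 11114/5735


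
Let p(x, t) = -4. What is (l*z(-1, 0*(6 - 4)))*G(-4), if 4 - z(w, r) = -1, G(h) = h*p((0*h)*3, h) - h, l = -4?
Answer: -400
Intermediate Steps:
G(h) = -5*h (G(h) = h*(-4) - h = -4*h - h = -5*h)
z(w, r) = 5 (z(w, r) = 4 - 1*(-1) = 4 + 1 = 5)
(l*z(-1, 0*(6 - 4)))*G(-4) = (-4*5)*(-5*(-4)) = -20*20 = -400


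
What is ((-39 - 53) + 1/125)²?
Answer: 132227001/15625 ≈ 8462.5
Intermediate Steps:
((-39 - 53) + 1/125)² = (-92 + 1/125)² = (-11499/125)² = 132227001/15625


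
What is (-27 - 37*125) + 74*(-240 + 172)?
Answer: -9684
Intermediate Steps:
(-27 - 37*125) + 74*(-240 + 172) = (-27 - 4625) + 74*(-68) = -4652 - 5032 = -9684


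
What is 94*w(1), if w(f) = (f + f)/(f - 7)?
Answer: -94/3 ≈ -31.333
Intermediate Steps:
w(f) = 2*f/(-7 + f) (w(f) = (2*f)/(-7 + f) = 2*f/(-7 + f))
94*w(1) = 94*(2*1/(-7 + 1)) = 94*(2*1/(-6)) = 94*(2*1*(-⅙)) = 94*(-⅓) = -94/3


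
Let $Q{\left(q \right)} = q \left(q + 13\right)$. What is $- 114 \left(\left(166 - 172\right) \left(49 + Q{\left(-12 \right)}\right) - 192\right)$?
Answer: $47196$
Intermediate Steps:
$Q{\left(q \right)} = q \left(13 + q\right)$
$- 114 \left(\left(166 - 172\right) \left(49 + Q{\left(-12 \right)}\right) - 192\right) = - 114 \left(\left(166 - 172\right) \left(49 - 12 \left(13 - 12\right)\right) - 192\right) = - 114 \left(- 6 \left(49 - 12\right) - 192\right) = - 114 \left(\left(-6\right) 37 - 192\right) = - 114 \left(-222 - 192\right) = \left(-114\right) \left(-414\right) = 47196$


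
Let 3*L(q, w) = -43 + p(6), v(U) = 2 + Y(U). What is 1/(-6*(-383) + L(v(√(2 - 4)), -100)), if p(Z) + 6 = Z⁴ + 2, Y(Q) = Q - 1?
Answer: 3/8143 ≈ 0.00036841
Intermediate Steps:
Y(Q) = -1 + Q
p(Z) = -4 + Z⁴ (p(Z) = -6 + (Z⁴ + 2) = -6 + (2 + Z⁴) = -4 + Z⁴)
v(U) = 1 + U (v(U) = 2 + (-1 + U) = 1 + U)
L(q, w) = 1249/3 (L(q, w) = (-43 + (-4 + 6⁴))/3 = (-43 + (-4 + 1296))/3 = (-43 + 1292)/3 = (⅓)*1249 = 1249/3)
1/(-6*(-383) + L(v(√(2 - 4)), -100)) = 1/(-6*(-383) + 1249/3) = 1/(2298 + 1249/3) = 1/(8143/3) = 3/8143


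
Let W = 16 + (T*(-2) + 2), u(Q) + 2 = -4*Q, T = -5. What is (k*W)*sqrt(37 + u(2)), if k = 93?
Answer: 7812*sqrt(3) ≈ 13531.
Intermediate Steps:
u(Q) = -2 - 4*Q
W = 28 (W = 16 + (-5*(-2) + 2) = 16 + (10 + 2) = 16 + 12 = 28)
(k*W)*sqrt(37 + u(2)) = (93*28)*sqrt(37 + (-2 - 4*2)) = 2604*sqrt(37 + (-2 - 8)) = 2604*sqrt(37 - 10) = 2604*sqrt(27) = 2604*(3*sqrt(3)) = 7812*sqrt(3)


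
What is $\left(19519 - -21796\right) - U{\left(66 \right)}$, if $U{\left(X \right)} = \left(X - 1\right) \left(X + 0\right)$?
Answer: $37025$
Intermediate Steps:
$U{\left(X \right)} = X \left(-1 + X\right)$ ($U{\left(X \right)} = \left(-1 + X\right) X = X \left(-1 + X\right)$)
$\left(19519 - -21796\right) - U{\left(66 \right)} = \left(19519 - -21796\right) - 66 \left(-1 + 66\right) = \left(19519 + 21796\right) - 66 \cdot 65 = 41315 - 4290 = 37025$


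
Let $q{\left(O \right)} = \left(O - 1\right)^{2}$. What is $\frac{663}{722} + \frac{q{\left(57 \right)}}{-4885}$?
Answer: $\frac{974563}{3526970} \approx 0.27632$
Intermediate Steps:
$q{\left(O \right)} = \left(-1 + O\right)^{2}$
$\frac{663}{722} + \frac{q{\left(57 \right)}}{-4885} = \frac{663}{722} + \frac{\left(-1 + 57\right)^{2}}{-4885} = 663 \cdot \frac{1}{722} + 56^{2} \left(- \frac{1}{4885}\right) = \frac{663}{722} + 3136 \left(- \frac{1}{4885}\right) = \frac{663}{722} - \frac{3136}{4885} = \frac{974563}{3526970}$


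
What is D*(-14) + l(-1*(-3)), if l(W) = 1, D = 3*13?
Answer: -545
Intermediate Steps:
D = 39
D*(-14) + l(-1*(-3)) = 39*(-14) + 1 = -546 + 1 = -545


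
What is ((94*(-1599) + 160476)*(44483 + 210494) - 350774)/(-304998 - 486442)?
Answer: -648191329/197860 ≈ -3276.0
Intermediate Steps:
((94*(-1599) + 160476)*(44483 + 210494) - 350774)/(-304998 - 486442) = ((-150306 + 160476)*254977 - 350774)/(-791440) = (10170*254977 - 350774)*(-1/791440) = (2593116090 - 350774)*(-1/791440) = 2592765316*(-1/791440) = -648191329/197860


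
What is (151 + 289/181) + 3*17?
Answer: 36851/181 ≈ 203.60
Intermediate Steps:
(151 + 289/181) + 3*17 = (151 + 289*(1/181)) + 51 = (151 + 289/181) + 51 = 27620/181 + 51 = 36851/181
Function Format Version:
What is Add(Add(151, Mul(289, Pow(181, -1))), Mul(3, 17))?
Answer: Rational(36851, 181) ≈ 203.60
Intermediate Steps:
Add(Add(151, Mul(289, Pow(181, -1))), Mul(3, 17)) = Add(Add(151, Mul(289, Rational(1, 181))), 51) = Add(Add(151, Rational(289, 181)), 51) = Add(Rational(27620, 181), 51) = Rational(36851, 181)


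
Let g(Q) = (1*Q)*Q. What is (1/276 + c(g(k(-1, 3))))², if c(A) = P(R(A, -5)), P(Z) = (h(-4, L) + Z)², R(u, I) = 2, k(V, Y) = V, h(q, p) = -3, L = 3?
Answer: 76729/76176 ≈ 1.0073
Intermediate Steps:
P(Z) = (-3 + Z)²
g(Q) = Q² (g(Q) = Q*Q = Q²)
c(A) = 1 (c(A) = (-3 + 2)² = (-1)² = 1)
(1/276 + c(g(k(-1, 3))))² = (1/276 + 1)² = (277/276)² = 76729/76176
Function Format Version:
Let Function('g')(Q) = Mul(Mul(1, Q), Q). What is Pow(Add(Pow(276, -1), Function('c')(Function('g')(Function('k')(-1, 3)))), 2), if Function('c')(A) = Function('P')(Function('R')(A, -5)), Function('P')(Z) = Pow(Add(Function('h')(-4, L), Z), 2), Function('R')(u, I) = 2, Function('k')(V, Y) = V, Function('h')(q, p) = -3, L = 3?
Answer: Rational(76729, 76176) ≈ 1.0073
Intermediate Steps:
Function('P')(Z) = Pow(Add(-3, Z), 2)
Function('g')(Q) = Pow(Q, 2) (Function('g')(Q) = Mul(Q, Q) = Pow(Q, 2))
Function('c')(A) = 1 (Function('c')(A) = Pow(Add(-3, 2), 2) = Pow(-1, 2) = 1)
Pow(Add(Pow(276, -1), Function('c')(Function('g')(Function('k')(-1, 3)))), 2) = Pow(Add(Pow(276, -1), 1), 2) = Pow(Add(Rational(1, 276), 1), 2) = Pow(Rational(277, 276), 2) = Rational(76729, 76176)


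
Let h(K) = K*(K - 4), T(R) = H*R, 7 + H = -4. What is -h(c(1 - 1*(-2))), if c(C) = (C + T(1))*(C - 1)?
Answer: -320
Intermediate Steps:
H = -11 (H = -7 - 4 = -11)
T(R) = -11*R
c(C) = (-1 + C)*(-11 + C) (c(C) = (C - 11*1)*(C - 1) = (C - 11)*(-1 + C) = (-11 + C)*(-1 + C) = (-1 + C)*(-11 + C))
h(K) = K*(-4 + K)
-h(c(1 - 1*(-2))) = -(11 + (1 - 1*(-2))² - 12*(1 - 1*(-2)))*(-4 + (11 + (1 - 1*(-2))² - 12*(1 - 1*(-2)))) = -(11 + (1 + 2)² - 12*(1 + 2))*(-4 + (11 + (1 + 2)² - 12*(1 + 2))) = -(11 + 3² - 12*3)*(-4 + (11 + 3² - 12*3)) = -(11 + 9 - 36)*(-4 + (11 + 9 - 36)) = -(-16)*(-4 - 16) = -(-16)*(-20) = -1*320 = -320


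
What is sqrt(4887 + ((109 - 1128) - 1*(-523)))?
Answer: sqrt(4391) ≈ 66.265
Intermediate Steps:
sqrt(4887 + ((109 - 1128) - 1*(-523))) = sqrt(4887 + (-1019 + 523)) = sqrt(4887 - 496) = sqrt(4391)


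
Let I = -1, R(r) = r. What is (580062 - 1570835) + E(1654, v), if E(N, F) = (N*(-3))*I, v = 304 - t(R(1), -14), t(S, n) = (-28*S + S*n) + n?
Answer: -985811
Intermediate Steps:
t(S, n) = n - 28*S + S*n
v = 360 (v = 304 - (-14 - 28*1 + 1*(-14)) = 304 - (-14 - 28 - 14) = 304 - 1*(-56) = 304 + 56 = 360)
E(N, F) = 3*N (E(N, F) = (N*(-3))*(-1) = -3*N*(-1) = 3*N)
(580062 - 1570835) + E(1654, v) = (580062 - 1570835) + 3*1654 = -990773 + 4962 = -985811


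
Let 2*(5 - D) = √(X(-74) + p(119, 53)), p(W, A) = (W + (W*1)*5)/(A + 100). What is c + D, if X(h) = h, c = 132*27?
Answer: 3569 - 2*I*√39/3 ≈ 3569.0 - 4.1633*I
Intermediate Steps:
c = 3564
p(W, A) = 6*W/(100 + A) (p(W, A) = (W + W*5)/(100 + A) = (W + 5*W)/(100 + A) = (6*W)/(100 + A) = 6*W/(100 + A))
D = 5 - 2*I*√39/3 (D = 5 - √(-74 + 6*119/(100 + 53))/2 = 5 - √(-74 + 6*119/153)/2 = 5 - √(-74 + 6*119*(1/153))/2 = 5 - √(-74 + 14/3)/2 = 5 - 2*I*√39/3 ≈ 5.0 - 4.1633*I)
c + D = 3564 + (5 - 2*I*√39/3) = 3569 - 2*I*√39/3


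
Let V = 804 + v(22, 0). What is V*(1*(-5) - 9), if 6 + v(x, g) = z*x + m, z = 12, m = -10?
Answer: -14728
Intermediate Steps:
v(x, g) = -16 + 12*x (v(x, g) = -6 + (12*x - 10) = -6 + (-10 + 12*x) = -16 + 12*x)
V = 1052 (V = 804 + (-16 + 12*22) = 804 + (-16 + 264) = 804 + 248 = 1052)
V*(1*(-5) - 9) = 1052*(1*(-5) - 9) = 1052*(-5 - 9) = 1052*(-14) = -14728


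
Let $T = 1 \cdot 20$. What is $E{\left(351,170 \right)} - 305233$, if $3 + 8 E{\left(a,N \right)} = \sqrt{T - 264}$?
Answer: $- \frac{2441867}{8} + \frac{i \sqrt{61}}{4} \approx -3.0523 \cdot 10^{5} + 1.9526 i$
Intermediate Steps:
$T = 20$
$E{\left(a,N \right)} = - \frac{3}{8} + \frac{i \sqrt{61}}{4}$ ($E{\left(a,N \right)} = - \frac{3}{8} + \frac{\sqrt{20 - 264}}{8} = - \frac{3}{8} + \frac{\sqrt{-244}}{8} = - \frac{3}{8} + \frac{2 i \sqrt{61}}{8} = - \frac{3}{8} + \frac{i \sqrt{61}}{4}$)
$E{\left(351,170 \right)} - 305233 = \left(- \frac{3}{8} + \frac{i \sqrt{61}}{4}\right) - 305233 = - \frac{2441867}{8} + \frac{i \sqrt{61}}{4}$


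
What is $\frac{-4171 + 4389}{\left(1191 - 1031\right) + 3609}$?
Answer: $\frac{218}{3769} \approx 0.05784$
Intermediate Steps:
$\frac{-4171 + 4389}{\left(1191 - 1031\right) + 3609} = \frac{218}{160 + 3609} = \frac{218}{3769}$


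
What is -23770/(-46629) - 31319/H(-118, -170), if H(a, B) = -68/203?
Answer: 296457467513/3170772 ≈ 93497.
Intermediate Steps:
H(a, B) = -68/203 (H(a, B) = -68*1/203 = -68/203)
-23770/(-46629) - 31319/H(-118, -170) = -23770/(-46629) - 31319/(-68/203) = -23770*(-1/46629) - 31319*(-203/68) = 23770/46629 + 6357757/68 = 296457467513/3170772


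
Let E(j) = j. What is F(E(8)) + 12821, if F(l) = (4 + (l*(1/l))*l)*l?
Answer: 12917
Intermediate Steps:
F(l) = l*(4 + l) (F(l) = (4 + (l/l)*l)*l = (4 + 1*l)*l = (4 + l)*l = l*(4 + l))
F(E(8)) + 12821 = 8*(4 + 8) + 12821 = 8*12 + 12821 = 96 + 12821 = 12917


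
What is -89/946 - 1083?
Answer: -1024607/946 ≈ -1083.1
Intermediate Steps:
-89/946 - 1083 = -1024607/946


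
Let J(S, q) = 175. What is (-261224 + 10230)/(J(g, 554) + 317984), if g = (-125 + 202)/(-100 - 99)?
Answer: -250994/318159 ≈ -0.78889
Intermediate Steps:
g = -77/199 (g = 77/(-199) = 77*(-1/199) = -77/199 ≈ -0.38693)
(-261224 + 10230)/(J(g, 554) + 317984) = (-261224 + 10230)/(175 + 317984) = -250994/318159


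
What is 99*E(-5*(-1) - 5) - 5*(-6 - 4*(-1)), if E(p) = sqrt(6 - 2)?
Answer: 208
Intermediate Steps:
E(p) = 2 (E(p) = sqrt(4) = 2)
99*E(-5*(-1) - 5) - 5*(-6 - 4*(-1)) = 99*2 - 5*(-6 - 4*(-1)) = 198 - 5*(-6 + 4) = 198 - 5*(-2) = 198 + 10 = 208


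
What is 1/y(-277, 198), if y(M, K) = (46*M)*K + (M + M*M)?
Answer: -1/2446464 ≈ -4.0875e-7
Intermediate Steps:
y(M, K) = M + M² + 46*K*M (y(M, K) = 46*K*M + (M + M²) = M + M² + 46*K*M)
1/y(-277, 198) = 1/(-277*(1 - 277 + 46*198)) = 1/(-277*(1 - 277 + 9108)) = 1/(-277*8832) = 1/(-2446464) = -1/2446464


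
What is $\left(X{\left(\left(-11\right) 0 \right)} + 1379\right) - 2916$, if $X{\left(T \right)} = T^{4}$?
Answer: $-1537$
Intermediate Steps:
$\left(X{\left(\left(-11\right) 0 \right)} + 1379\right) - 2916 = \left(\left(\left(-11\right) 0\right)^{4} + 1379\right) - 2916 = \left(0^{4} + 1379\right) - 2916 = \left(0 + 1379\right) - 2916 = 1379 - 2916 = -1537$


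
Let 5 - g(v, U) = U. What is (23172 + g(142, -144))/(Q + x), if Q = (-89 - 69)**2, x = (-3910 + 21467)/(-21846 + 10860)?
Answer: 256204506/274236947 ≈ 0.93425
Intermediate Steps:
g(v, U) = 5 - U
x = -17557/10986 (x = 17557/(-10986) = 17557*(-1/10986) = -17557/10986 ≈ -1.5981)
Q = 24964 (Q = (-158)**2 = 24964)
(23172 + g(142, -144))/(Q + x) = (23172 + (5 - 1*(-144)))/(24964 - 17557/10986) = (23172 + (5 + 144))/(274236947/10986) = (23172 + 149)*(10986/274236947) = 23321*(10986/274236947) = 256204506/274236947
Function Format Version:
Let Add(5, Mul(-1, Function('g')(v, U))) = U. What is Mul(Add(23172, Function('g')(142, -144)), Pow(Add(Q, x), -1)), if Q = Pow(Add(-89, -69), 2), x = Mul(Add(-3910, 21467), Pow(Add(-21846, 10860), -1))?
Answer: Rational(256204506, 274236947) ≈ 0.93425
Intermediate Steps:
Function('g')(v, U) = Add(5, Mul(-1, U))
x = Rational(-17557, 10986) (x = Mul(17557, Pow(-10986, -1)) = Mul(17557, Rational(-1, 10986)) = Rational(-17557, 10986) ≈ -1.5981)
Q = 24964 (Q = Pow(-158, 2) = 24964)
Mul(Add(23172, Function('g')(142, -144)), Pow(Add(Q, x), -1)) = Mul(Add(23172, Add(5, Mul(-1, -144))), Pow(Add(24964, Rational(-17557, 10986)), -1)) = Mul(Add(23172, Add(5, 144)), Pow(Rational(274236947, 10986), -1)) = Mul(Add(23172, 149), Rational(10986, 274236947)) = Mul(23321, Rational(10986, 274236947)) = Rational(256204506, 274236947)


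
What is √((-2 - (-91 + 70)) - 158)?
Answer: I*√139 ≈ 11.79*I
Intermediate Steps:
√((-2 - (-91 + 70)) - 158) = √((-2 - 1*(-21)) - 158) = √((-2 + 21) - 158) = √(19 - 158) = √(-139) = I*√139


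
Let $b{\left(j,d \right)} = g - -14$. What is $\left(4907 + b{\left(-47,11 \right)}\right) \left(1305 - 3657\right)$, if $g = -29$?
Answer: $-11505984$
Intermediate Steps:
$b{\left(j,d \right)} = -15$ ($b{\left(j,d \right)} = -29 - -14 = -29 + 14 = -15$)
$\left(4907 + b{\left(-47,11 \right)}\right) \left(1305 - 3657\right) = \left(4907 - 15\right) \left(1305 - 3657\right) = 4892 \left(-2352\right) = -11505984$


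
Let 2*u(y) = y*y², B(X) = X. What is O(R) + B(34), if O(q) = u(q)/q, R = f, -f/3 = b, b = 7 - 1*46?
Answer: 13757/2 ≈ 6878.5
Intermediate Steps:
b = -39 (b = 7 - 46 = -39)
u(y) = y³/2 (u(y) = (y*y²)/2 = y³/2)
f = 117 (f = -3*(-39) = 117)
R = 117
O(q) = q²/2 (O(q) = (q³/2)/q = q²/2)
O(R) + B(34) = (½)*117² + 34 = (½)*13689 + 34 = 13689/2 + 34 = 13757/2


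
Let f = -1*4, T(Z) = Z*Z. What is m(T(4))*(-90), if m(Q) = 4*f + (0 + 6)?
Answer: 900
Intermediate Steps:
T(Z) = Z**2
f = -4
m(Q) = -10 (m(Q) = 4*(-4) + (0 + 6) = -16 + 6 = -10)
m(T(4))*(-90) = -10*(-90) = 900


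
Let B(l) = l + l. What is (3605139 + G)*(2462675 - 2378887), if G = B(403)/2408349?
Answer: 727483688354488796/2408349 ≈ 3.0207e+11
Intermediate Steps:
B(l) = 2*l
G = 806/2408349 (G = (2*403)/2408349 = 806*(1/2408349) = 806/2408349 ≈ 0.00033467)
(3605139 + G)*(2462675 - 2378887) = (3605139 + 806/2408349)*(2462675 - 2378887) = (8682432906317/2408349)*83788 = 727483688354488796/2408349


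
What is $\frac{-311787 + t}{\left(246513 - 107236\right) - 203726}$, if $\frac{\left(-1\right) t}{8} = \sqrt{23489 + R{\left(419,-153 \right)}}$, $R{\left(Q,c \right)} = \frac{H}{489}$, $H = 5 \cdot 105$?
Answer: $\frac{4949}{1023} + \frac{8 \sqrt{624107766}}{10505187} \approx 4.8568$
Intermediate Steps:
$H = 525$
$R{\left(Q,c \right)} = \frac{175}{163}$ ($R{\left(Q,c \right)} = \frac{525}{489} = 525 \cdot \frac{1}{489} = \frac{175}{163}$)
$t = - \frac{8 \sqrt{624107766}}{163}$ ($t = - 8 \sqrt{23489 + \frac{175}{163}} = - 8 \sqrt{\frac{3828882}{163}} = - 8 \frac{\sqrt{624107766}}{163} = - \frac{8 \sqrt{624107766}}{163} \approx -1226.1$)
$\frac{-311787 + t}{\left(246513 - 107236\right) - 203726} = \frac{-311787 - \frac{8 \sqrt{624107766}}{163}}{\left(246513 - 107236\right) - 203726} = \frac{-311787 - \frac{8 \sqrt{624107766}}{163}}{139277 - 203726} = \frac{-311787 - \frac{8 \sqrt{624107766}}{163}}{-64449} = \left(-311787 - \frac{8 \sqrt{624107766}}{163}\right) \left(- \frac{1}{64449}\right) = \frac{4949}{1023} + \frac{8 \sqrt{624107766}}{10505187}$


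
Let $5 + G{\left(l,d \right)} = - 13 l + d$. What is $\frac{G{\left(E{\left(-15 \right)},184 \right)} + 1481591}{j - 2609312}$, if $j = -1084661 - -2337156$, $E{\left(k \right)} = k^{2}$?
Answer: $- \frac{1478845}{1356817} \approx -1.0899$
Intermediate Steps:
$G{\left(l,d \right)} = -5 + d - 13 l$ ($G{\left(l,d \right)} = -5 + \left(- 13 l + d\right) = -5 + \left(d - 13 l\right) = -5 + d - 13 l$)
$j = 1252495$ ($j = -1084661 + 2337156 = 1252495$)
$\frac{G{\left(E{\left(-15 \right)},184 \right)} + 1481591}{j - 2609312} = \frac{\left(-5 + 184 - 13 \left(-15\right)^{2}\right) + 1481591}{1252495 - 2609312} = \frac{\left(-5 + 184 - 2925\right) + 1481591}{-1356817} = \left(\left(-5 + 184 - 2925\right) + 1481591\right) \left(- \frac{1}{1356817}\right) = \left(-2746 + 1481591\right) \left(- \frac{1}{1356817}\right) = 1478845 \left(- \frac{1}{1356817}\right) = - \frac{1478845}{1356817}$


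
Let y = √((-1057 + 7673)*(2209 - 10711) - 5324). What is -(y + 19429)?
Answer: -19429 - 2*I*√14063639 ≈ -19429.0 - 7500.3*I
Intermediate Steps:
y = 2*I*√14063639 (y = √(6616*(-8502) - 5324) = √(-56249232 - 5324) = √(-56254556) = 2*I*√14063639 ≈ 7500.3*I)
-(y + 19429) = -(2*I*√14063639 + 19429) = -(19429 + 2*I*√14063639) = -19429 - 2*I*√14063639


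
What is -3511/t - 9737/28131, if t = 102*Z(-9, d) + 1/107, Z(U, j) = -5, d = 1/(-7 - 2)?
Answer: 10036831334/1535080539 ≈ 6.5383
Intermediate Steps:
d = -⅑ (d = 1/(-9) = -⅑ ≈ -0.11111)
t = -54569/107 (t = 102*(-5) + 1/107 = -510 + 1/107 = -54569/107 ≈ -509.99)
-3511/t - 9737/28131 = -3511/(-54569/107) - 9737/28131 = -3511*(-107/54569) - 9737*1/28131 = 375677/54569 - 9737/28131 = 10036831334/1535080539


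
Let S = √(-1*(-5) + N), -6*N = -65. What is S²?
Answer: 95/6 ≈ 15.833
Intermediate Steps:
N = 65/6 (N = -⅙*(-65) = 65/6 ≈ 10.833)
S = √570/6 (S = √(-1*(-5) + 65/6) = √(5 + 65/6) = √(95/6) = √570/6 ≈ 3.9791)
S² = (√570/6)² = 95/6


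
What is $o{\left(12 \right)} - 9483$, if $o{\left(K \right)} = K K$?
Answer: $-9339$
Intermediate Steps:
$o{\left(K \right)} = K^{2}$
$o{\left(12 \right)} - 9483 = 12^{2} - 9483 = 144 - 9483 = -9339$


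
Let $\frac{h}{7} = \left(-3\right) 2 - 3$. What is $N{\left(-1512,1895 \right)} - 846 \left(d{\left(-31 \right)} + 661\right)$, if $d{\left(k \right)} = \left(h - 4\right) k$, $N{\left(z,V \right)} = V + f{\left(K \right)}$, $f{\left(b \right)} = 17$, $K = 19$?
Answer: $-2314436$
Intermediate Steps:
$h = -63$ ($h = 7 \left(\left(-3\right) 2 - 3\right) = 7 \left(-6 - 3\right) = 7 \left(-9\right) = -63$)
$N{\left(z,V \right)} = 17 + V$ ($N{\left(z,V \right)} = V + 17 = 17 + V$)
$d{\left(k \right)} = - 67 k$ ($d{\left(k \right)} = \left(-63 - 4\right) k = - 67 k$)
$N{\left(-1512,1895 \right)} - 846 \left(d{\left(-31 \right)} + 661\right) = \left(17 + 1895\right) - 846 \left(\left(-67\right) \left(-31\right) + 661\right) = 1912 - 846 \left(2077 + 661\right) = 1912 - 2316348 = -2314436$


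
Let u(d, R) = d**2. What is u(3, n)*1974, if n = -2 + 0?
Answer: 17766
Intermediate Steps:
n = -2
u(3, n)*1974 = 3**2*1974 = 9*1974 = 17766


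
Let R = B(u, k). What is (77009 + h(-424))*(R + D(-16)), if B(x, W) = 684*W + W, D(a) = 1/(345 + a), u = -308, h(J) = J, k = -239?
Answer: -4125039190890/329 ≈ -1.2538e+10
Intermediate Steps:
B(x, W) = 685*W
R = -163715 (R = 685*(-239) = -163715)
(77009 + h(-424))*(R + D(-16)) = (77009 - 424)*(-163715 + 1/(345 - 16)) = 76585*(-163715 + 1/329) = 76585*(-53862234/329) = -4125039190890/329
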